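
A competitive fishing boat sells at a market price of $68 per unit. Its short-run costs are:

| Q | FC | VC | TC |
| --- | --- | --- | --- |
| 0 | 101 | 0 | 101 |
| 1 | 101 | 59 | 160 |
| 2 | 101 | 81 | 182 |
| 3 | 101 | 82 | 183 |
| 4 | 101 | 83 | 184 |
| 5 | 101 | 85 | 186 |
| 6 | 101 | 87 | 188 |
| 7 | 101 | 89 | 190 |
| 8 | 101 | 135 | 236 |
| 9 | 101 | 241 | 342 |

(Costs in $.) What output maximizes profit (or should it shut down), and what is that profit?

Compute π = P·Q − TC at each output: Q=0: -101; Q=1: -92; Q=2: -46; Q=3: 21; Q=4: 88; Q=5: 154; Q=6: 220; Q=7: 286; Q=8: 308; Q=9: 270.
Profit is maximized at Q = 8. AVC there is 135/8 = $16.88 ≤ P, so producing beats shutting down (which would give -$101).

Q = 8; profit = $308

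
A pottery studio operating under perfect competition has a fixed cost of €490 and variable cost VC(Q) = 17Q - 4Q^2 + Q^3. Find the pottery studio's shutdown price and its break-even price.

Shutdown price = min AVC. AVC = 17 - 4Q + Q^2, with vertex at Q = 2 and minimum €13.
ATC = 490/Q + 17 - 4Q + Q^2. Setting dATC/dQ = −490/Q^2 − 4 + 2Q = 0 gives Q = 7 (since 2·7^3 − 4·7^2 = 490).
min ATC = 490/7 + 17 − 4·7 + 7^2 = €108. That is the break-even price.
For €13 ≤ P < €108 the firm produces at a loss; below €13 it shuts down.

Shutdown price = €13; break-even price = €108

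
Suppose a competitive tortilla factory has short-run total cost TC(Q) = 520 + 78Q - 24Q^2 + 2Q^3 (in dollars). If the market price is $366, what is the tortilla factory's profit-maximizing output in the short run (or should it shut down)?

Produce at Q = 12

From TC, MC = TC'(Q) = 78 - 48Q + 6Q^2 and AVC = VC/Q = 78 - 24Q + 2Q^2.
AVC is minimized where dAVC/dQ = -24 + 4Q = 0, at Q = 6; min AVC = 78 - 24·6 + 2·6^2 = $6.
Because $366 ≥ $6, revenue can cover variable cost; the firm operates.
P = MC gives -288 - 48Q + 6Q^2 = 0, with roots -4 and 12. Take the larger (rising MC): Q* = 12.
Check: AVC at Q = 12 is $78 ≤ P, so revenue covers variable cost.
Profit = P·Q − TC = 366·12 − 1456 = $2936.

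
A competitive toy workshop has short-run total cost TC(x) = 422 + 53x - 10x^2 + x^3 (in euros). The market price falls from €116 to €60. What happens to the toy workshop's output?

Output falls from 9 to 7

MC = 53 - 20x + 3x^2; the shutdown threshold is min AVC = €28 (at x = 5).
At P = €116 ≥ min AVC, set P = MC on the rising branch: x = 9.
At P = €60 ≥ min AVC, set P = MC: x = 7. The firm stays open but cuts output.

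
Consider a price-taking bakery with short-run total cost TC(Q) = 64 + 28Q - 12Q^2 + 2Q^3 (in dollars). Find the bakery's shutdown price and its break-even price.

Shutdown price = $10; break-even price = $28

AVC = 28 - 12Q + 2Q^2; minimized at Q = 3, giving min AVC = $10. That is the shutdown price.
ATC = 64/Q + 28 - 12Q + 2Q^2. Setting dATC/dQ = −64/Q^2 − 12 + 4Q = 0 gives Q = 4 (since 4·4^3 − 12·4^2 = 64).
min ATC = 64/4 + 28 − 12·4 + 2·4^2 = $28. That is the break-even price.
Between these two prices the firm operates at a loss; above $28 it earns a profit.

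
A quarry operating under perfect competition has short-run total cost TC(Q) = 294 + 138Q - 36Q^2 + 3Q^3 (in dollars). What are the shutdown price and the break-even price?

Shutdown price = $30; break-even price = $75

AVC = 138 - 36Q + 3Q^2; minimized at Q = 6, giving min AVC = $30. That is the shutdown price.
ATC = 294/Q + 138 - 36Q + 3Q^2. Setting dATC/dQ = −294/Q^2 − 36 + 6Q = 0 gives Q = 7 (since 6·7^3 − 36·7^2 = 294).
min ATC = 294/7 + 138 − 36·7 + 3·7^2 = $75. That is the break-even price.
For $30 ≤ P < $75 the firm produces at a loss; below $30 it shuts down.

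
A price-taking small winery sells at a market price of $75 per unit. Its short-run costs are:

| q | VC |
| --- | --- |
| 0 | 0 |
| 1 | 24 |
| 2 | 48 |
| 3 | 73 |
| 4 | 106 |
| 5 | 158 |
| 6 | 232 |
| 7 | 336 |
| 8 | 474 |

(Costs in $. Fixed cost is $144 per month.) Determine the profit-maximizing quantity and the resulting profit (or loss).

Profit at each row (π = 75q − TC): q=0: -144; q=1: -93; q=2: -42; q=3: 8; q=4: 50; q=5: 73; q=6: 74; q=7: 45; q=8: -18.
Profit is maximized at q = 6. AVC there is 232/6 = $38.67 ≤ P, so producing beats shutting down (which would give -$144).

q = 6; profit = $74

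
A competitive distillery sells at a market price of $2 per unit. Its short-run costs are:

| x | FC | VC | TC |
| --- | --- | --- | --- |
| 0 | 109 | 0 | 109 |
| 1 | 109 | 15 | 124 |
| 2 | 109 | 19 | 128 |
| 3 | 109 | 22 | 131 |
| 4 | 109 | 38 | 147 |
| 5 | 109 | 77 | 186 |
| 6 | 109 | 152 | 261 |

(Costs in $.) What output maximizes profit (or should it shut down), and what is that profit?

Tabulate TR − TC: x=0: -109; x=1: -122; x=2: -124; x=3: -125; x=4: -139; x=5: -176; x=6: -249.
Profit is highest at x = 0. Equivalently, the lowest AVC in the table is 22/3 ≈ $7.33 at x = 3, and P = $2 falls below it — price never covers variable cost, so the firm shuts down and loses only its fixed cost.

x = 0 (shut down); profit = -$109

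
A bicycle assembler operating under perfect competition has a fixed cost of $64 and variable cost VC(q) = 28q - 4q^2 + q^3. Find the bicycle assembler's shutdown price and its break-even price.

Shutdown price = $24; break-even price = $44

AVC = 28 - 4q + q^2; minimized at q = 2, giving min AVC = $24. That is the shutdown price.
ATC = 64/q + 28 - 4q + q^2. Setting dATC/dq = −64/q^2 − 4 + 2q = 0 gives q = 4 (since 2·4^3 − 4·4^2 = 64).
min ATC = 64/4 + 28 − 4·4 + 4^2 = $44. That is the break-even price.
Between these two prices the firm operates at a loss; above $44 it earns a profit.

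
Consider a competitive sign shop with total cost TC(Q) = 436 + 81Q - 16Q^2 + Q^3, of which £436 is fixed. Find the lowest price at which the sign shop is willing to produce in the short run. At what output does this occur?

£17 per unit, at Q = 8

The shutdown price is the minimum of AVC. VC = 81Q - 16Q^2 + Q^3, so AVC = 81 - 16Q + Q^2.
At the minimum of AVC, MC = AVC. MC = 81 - 32Q + 3Q^2; setting MC = AVC gives 2Q^2 - 16Q = 0, so Q = 8. min AVC = 17.
So the shutdown price is £17.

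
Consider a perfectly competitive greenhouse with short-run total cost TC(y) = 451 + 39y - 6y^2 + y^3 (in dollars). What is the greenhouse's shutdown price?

The firm shuts down when price falls below the minimum of average variable cost. AVC = VC/y = 39 - 6y + y^2.
dAVC/dy = -6 + 2y = 0 gives y = 3. min AVC = 39 - 6·3 + 3^2 = 30.
So the shutdown price is $30.

$30 per unit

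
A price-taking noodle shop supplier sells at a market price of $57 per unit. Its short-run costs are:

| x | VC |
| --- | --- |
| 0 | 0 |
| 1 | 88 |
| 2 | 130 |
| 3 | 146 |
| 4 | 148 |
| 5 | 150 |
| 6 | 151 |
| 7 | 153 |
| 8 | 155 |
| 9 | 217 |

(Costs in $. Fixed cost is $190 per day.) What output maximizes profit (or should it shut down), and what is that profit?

x = 8; profit = $111

Tabulate TR − TC: x=0: -190; x=1: -221; x=2: -206; x=3: -165; x=4: -110; x=5: -55; x=6: 1; x=7: 56; x=8: 111; x=9: 106.
Profit is maximized at x = 8. AVC there is 155/8 = $19.38 ≤ P, so producing beats shutting down (which would give -$190).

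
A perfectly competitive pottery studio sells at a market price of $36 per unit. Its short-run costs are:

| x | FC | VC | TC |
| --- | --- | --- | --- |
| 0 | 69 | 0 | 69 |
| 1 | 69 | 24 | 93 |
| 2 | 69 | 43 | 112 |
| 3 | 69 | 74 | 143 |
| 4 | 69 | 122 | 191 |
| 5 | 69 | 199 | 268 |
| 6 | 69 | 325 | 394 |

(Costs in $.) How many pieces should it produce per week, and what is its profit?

Tabulate TR − TC: x=0: -69; x=1: -57; x=2: -40; x=3: -35; x=4: -47; x=5: -88; x=6: -178.
Profit is maximized at x = 3. AVC there is 74/3 = $24.67 ≤ P, so producing beats shutting down (which would give -$69).

x = 3; profit = -$35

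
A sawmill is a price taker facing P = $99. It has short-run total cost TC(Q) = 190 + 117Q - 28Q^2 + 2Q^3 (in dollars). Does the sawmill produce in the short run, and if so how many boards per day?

Produce at Q = 9

From TC, MC = TC'(Q) = 117 - 56Q + 6Q^2 and AVC = VC/Q = 117 - 28Q + 2Q^2.
The AVC parabola has its vertex at Q = 28/4 = 7, where AVC = 117 - 28·7 + 2·7^2 = $19.
Since P = $99 ≥ min AVC = $19, price covers variable cost and the firm should produce.
P = MC gives 18 - 56Q + 6Q^2 = 0, with roots 1/3 and 9. Take the larger (rising MC): Q* = 9.
Check: AVC at Q = 9 is $27 ≤ P, so revenue covers variable cost.
Profit = P·Q − TC = 99·9 − 433 = $458.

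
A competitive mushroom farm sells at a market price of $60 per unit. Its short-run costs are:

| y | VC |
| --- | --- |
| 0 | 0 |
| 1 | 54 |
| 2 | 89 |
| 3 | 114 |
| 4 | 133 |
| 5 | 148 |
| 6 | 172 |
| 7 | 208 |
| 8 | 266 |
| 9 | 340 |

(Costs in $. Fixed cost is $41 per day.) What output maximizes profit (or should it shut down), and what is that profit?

y = 8; profit = $173

Compute π = P·y − TC at each output: y=0: -41; y=1: -35; y=2: -10; y=3: 25; y=4: 66; y=5: 111; y=6: 147; y=7: 171; y=8: 173; y=9: 159.
Profit is maximized at y = 8. AVC there is 266/8 = $33.25 ≤ P, so producing beats shutting down (which would give -$41).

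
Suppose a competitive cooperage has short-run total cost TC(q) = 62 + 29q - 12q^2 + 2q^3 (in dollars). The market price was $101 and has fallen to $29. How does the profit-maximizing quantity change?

MC = 29 - 24q + 6q^2; the shutdown threshold is min AVC = $11 (at q = 3).
At P = $101 ≥ min AVC, set P = MC on the rising branch: q = 6.
At P = $29 ≥ min AVC, set P = MC: q = 4. The firm stays open but cuts output.

Output falls from 6 to 4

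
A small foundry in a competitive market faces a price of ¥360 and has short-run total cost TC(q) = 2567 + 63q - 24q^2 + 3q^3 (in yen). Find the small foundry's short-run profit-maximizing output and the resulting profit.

Profit = -¥137 at q = 9

AVC = 63 - 24q + 3q^2 has its minimum ¥15 at q = 4; price ¥360 clears that bar, so the firm operates.
With MC = 63 - 48q + 9q^2, P = MC on the upward-sloping part at q* = 9.
TR = 360·9 = 3240. TC = 2567 + 810 = 3377. Profit = 3240 − 3377 = -¥137.
That loss of ¥137 beats the ¥2567 the firm would lose by shutting down; producing recovers ¥2430 of fixed cost.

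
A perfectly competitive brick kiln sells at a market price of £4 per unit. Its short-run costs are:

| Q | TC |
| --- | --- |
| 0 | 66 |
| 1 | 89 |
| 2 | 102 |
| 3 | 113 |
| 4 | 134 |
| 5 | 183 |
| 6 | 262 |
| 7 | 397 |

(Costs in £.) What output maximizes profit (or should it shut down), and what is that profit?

Q = 0 (shut down); profit = -£66

Compute π = P·Q − TC at each output: Q=0: -66; Q=1: -85; Q=2: -94; Q=3: -101; Q=4: -118; Q=5: -163; Q=6: -238; Q=7: -369.
Profit is highest at Q = 0. Equivalently, the lowest AVC in the table is 47/3 ≈ £15.67 at Q = 3, and P = £4 falls below it — price never covers variable cost, so the firm shuts down and loses only its fixed cost.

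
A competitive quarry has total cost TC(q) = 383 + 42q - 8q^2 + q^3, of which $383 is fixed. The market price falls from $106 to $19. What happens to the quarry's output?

Output falls from 8 to 0 (the firm shuts down)

MC = 42 - 16q + 3q^2; the shutdown threshold is min AVC = $26 (at q = 4).
At P = $106 ≥ min AVC, set P = MC on the rising branch: q = 8.
At P = $19 < min AVC = $26, price no longer covers variable cost at any output, so the firm shuts down: q = 0.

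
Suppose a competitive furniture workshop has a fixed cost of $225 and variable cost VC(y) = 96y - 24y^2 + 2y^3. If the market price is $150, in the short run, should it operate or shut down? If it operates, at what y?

From TC, MC = TC'(y) = 96 - 48y + 6y^2 and AVC = VC/y = 96 - 24y + 2y^2.
AVC hits its minimum where MC = AVC, at y = 6, giving min AVC = 96 - 24·6 + 2·6^2 = $24.
Because $150 ≥ $24, revenue can cover variable cost; the firm operates.
Solving P = MC: -54 - 48y + 6y^2 = 0 ⇒ y = -1 or 9. On the upward-sloping branch, y* = 9.
Check: AVC at y = 9 is $42 ≤ P, so revenue covers variable cost.
Profit = P·y − TC = 150·9 − 603 = $747.

Produce at y = 9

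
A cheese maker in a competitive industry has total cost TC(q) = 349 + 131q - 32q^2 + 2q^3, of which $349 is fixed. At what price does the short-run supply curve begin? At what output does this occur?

$3 per unit, at q = 8

The firm shuts down when price falls below the minimum of average variable cost. AVC = VC/q = 131 - 32q + 2q^2.
At the minimum of AVC, MC = AVC. MC = 131 - 64q + 6q^2; setting MC = AVC gives 4q^2 - 32q = 0, so q = 8. min AVC = 3.
For P < $3 the firm produces nothing.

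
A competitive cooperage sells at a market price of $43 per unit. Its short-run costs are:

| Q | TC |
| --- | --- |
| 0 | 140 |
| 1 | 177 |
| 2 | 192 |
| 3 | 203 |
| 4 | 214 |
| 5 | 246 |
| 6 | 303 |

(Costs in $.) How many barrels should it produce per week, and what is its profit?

Q = 5; profit = -$31

Profit at each row (π = 43Q − TC): Q=0: -140; Q=1: -134; Q=2: -106; Q=3: -74; Q=4: -42; Q=5: -31; Q=6: -45.
Profit is maximized at Q = 5. AVC there is 106/5 = $21.20 ≤ P, so producing beats shutting down (which would give -$140).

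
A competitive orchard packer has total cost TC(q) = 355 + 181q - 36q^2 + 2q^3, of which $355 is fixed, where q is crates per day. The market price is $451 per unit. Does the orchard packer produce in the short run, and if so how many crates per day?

From TC, MC = TC'(q) = 181 - 72q + 6q^2 and AVC = VC/q = 181 - 36q + 2q^2.
The AVC parabola has its vertex at q = 36/4 = 9, where AVC = 181 - 36·9 + 2·9^2 = $19.
Since P = $451 ≥ min AVC = $19, price covers variable cost and the firm should produce.
Set P = MC: 451 = 181 - 72q + 6q^2 → -270 - 72q + 6q^2 = 0. The roots are q = -3 and q = 15; the profit-maximizing output is on the rising part of MC, so q* = 15.
Check: AVC at q = 15 is $91 ≤ P, so revenue covers variable cost.
Profit = P·q − TC = 451·15 − 1720 = $5045.

Produce at q = 15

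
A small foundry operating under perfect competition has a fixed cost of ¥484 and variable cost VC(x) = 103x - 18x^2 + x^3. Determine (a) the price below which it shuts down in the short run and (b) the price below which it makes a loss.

Shutdown price = ¥22; break-even price = ¥70

Shutdown price = min AVC. AVC = 103 - 18x + x^2, with vertex at x = 9 and minimum ¥22.
ATC = 484/x + 103 - 18x + x^2. Setting dATC/dx = −484/x^2 − 18 + 2x = 0 gives x = 11 (since 2·11^3 − 18·11^2 = 484).
min ATC = 484/11 + 103 − 18·11 + 11^2 = ¥70. That is the break-even price.
For ¥22 ≤ P < ¥70 the firm produces at a loss; below ¥22 it shuts down.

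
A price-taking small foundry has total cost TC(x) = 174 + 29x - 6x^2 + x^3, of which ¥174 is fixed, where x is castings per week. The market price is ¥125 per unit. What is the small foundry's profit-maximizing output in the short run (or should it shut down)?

Produce at x = 8

Variable cost is VC = 29x - 6x^2 + x^3, so AVC = VC/x = 29 - 6x + x^2 and MC = dTC/dx = 29 - 12x + 3x^2.
The AVC parabola has its vertex at x = 6/2 = 3, where AVC = 29 - 6·3 + 3^2 = ¥20.
Because ¥125 ≥ ¥20, revenue can cover variable cost; the firm operates.
Solving P = MC: -96 - 12x + 3x^2 = 0 ⇒ x = -4 or 8. On the upward-sloping branch, x* = 8.
Check: AVC at x = 8 is ¥45 ≤ P, so revenue covers variable cost.
Profit = P·x − TC = 125·8 − 534 = ¥466.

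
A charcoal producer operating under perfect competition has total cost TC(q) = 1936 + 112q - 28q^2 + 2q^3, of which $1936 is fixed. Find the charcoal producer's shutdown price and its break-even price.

Shutdown price = $14; break-even price = $222

Shutdown price = min AVC. AVC = 112 - 28q + 2q^2, with vertex at q = 7 and minimum $14.
ATC = 1936/q + 112 - 28q + 2q^2. Setting dATC/dq = −1936/q^2 − 28 + 4q = 0 gives q = 11 (since 4·11^3 − 28·11^2 = 1936).
min ATC = 1936/11 + 112 − 28·11 + 2·11^2 = $222. That is the break-even price.
For $14 ≤ P < $222 the firm produces at a loss; below $14 it shuts down.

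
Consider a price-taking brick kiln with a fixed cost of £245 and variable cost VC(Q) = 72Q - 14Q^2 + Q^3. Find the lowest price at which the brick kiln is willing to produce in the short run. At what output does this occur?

The firm shuts down when price falls below the minimum of average variable cost. AVC = VC/Q = 72 - 14Q + Q^2.
At the minimum of AVC, MC = AVC. MC = 72 - 28Q + 3Q^2; setting MC = AVC gives 2Q^2 - 14Q = 0, so Q = 7. min AVC = 23.
The firm shuts down for any P below £23.

£23 per unit, at Q = 7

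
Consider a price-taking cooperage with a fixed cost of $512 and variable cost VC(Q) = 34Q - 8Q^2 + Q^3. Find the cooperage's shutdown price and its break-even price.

Shutdown price = $18; break-even price = $98

AVC = 34 - 8Q + Q^2; minimized at Q = 4, giving min AVC = $18. That is the shutdown price.
ATC = 512/Q + 34 - 8Q + Q^2. Setting dATC/dQ = −512/Q^2 − 8 + 2Q = 0 gives Q = 8 (since 2·8^3 − 8·8^2 = 512).
min ATC = 512/8 + 34 − 8·8 + 8^2 = $98. That is the break-even price.
Between these two prices the firm operates at a loss; above $98 it earns a profit.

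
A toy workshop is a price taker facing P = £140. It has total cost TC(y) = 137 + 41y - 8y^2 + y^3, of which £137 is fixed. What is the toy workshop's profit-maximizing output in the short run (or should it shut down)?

Variable cost is VC = 41y - 8y^2 + y^3, so AVC = VC/y = 41 - 8y + y^2 and MC = dTC/dy = 41 - 16y + 3y^2.
AVC hits its minimum where MC = AVC, at y = 4, giving min AVC = 41 - 8·4 + 4^2 = £25.
Because £140 ≥ £25, revenue can cover variable cost; the firm operates.
Set P = MC: 140 = 41 - 16y + 3y^2 → -99 - 16y + 3y^2 = 0. The roots are y = -11/3 and y = 9; the profit-maximizing output is on the rising part of MC, so y* = 9.
Check: AVC at y = 9 is £50 ≤ P, so revenue covers variable cost.
Profit = P·y − TC = 140·9 − 587 = £673.

Produce at y = 9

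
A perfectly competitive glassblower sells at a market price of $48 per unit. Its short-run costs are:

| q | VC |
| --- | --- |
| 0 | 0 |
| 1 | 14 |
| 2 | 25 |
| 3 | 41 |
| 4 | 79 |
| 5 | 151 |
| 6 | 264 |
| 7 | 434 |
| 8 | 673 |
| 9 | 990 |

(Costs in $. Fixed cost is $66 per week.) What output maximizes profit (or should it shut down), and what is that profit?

Compute π = P·q − TC at each output: q=0: -66; q=1: -32; q=2: 5; q=3: 37; q=4: 47; q=5: 23; q=6: -42; q=7: -164; q=8: -355; q=9: -624.
Profit is maximized at q = 4. AVC there is 79/4 = $19.75 ≤ P, so producing beats shutting down (which would give -$66).

q = 4; profit = $47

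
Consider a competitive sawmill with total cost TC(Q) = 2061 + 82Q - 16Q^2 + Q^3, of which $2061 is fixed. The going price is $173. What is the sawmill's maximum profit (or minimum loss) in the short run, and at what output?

AVC = 82 - 16Q + Q^2; min AVC = $18 at Q = 8. Since P = $173 ≥ min AVC, the firm produces.
MC = 82 - 32Q + 3Q^2. Setting P = MC and taking the root on the rising branch gives Q* = 13.
TR = 173·13 = 2249. TC = 2061 + 559 = 2620. Profit = 2249 − 2620 = -$371.
By producing, the firm covers all variable cost plus $1690 of fixed cost; shutting down would lose the full $2061.

Profit = -$371 at Q = 13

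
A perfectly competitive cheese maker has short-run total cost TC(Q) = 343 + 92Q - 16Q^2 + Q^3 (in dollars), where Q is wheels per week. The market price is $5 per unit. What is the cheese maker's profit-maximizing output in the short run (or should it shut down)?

From TC, MC = TC'(Q) = 92 - 32Q + 3Q^2 and AVC = VC/Q = 92 - 16Q + Q^2.
The AVC parabola has its vertex at Q = 16/2 = 8, where AVC = 92 - 16·8 + 8^2 = $28.
P = $5 lies below min AVC = $28; no output level covers variable cost.
Shutting down limits the loss to fixed cost, $343.

Shut down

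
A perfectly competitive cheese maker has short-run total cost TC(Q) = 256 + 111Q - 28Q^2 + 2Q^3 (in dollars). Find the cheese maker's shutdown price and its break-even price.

AVC = 111 - 28Q + 2Q^2; minimized at Q = 7, giving min AVC = $13. That is the shutdown price.
ATC = 256/Q + 111 - 28Q + 2Q^2. Setting dATC/dQ = −256/Q^2 − 28 + 4Q = 0 gives Q = 8 (since 4·8^3 − 28·8^2 = 256).
min ATC = 256/8 + 111 − 28·8 + 2·8^2 = $47. That is the break-even price.
Between these two prices the firm operates at a loss; above $47 it earns a profit.

Shutdown price = $13; break-even price = $47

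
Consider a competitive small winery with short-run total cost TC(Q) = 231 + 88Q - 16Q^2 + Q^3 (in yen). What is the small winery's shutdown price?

¥24 per unit

The firm shuts down when price falls below the minimum of average variable cost. AVC = VC/Q = 88 - 16Q + Q^2.
dAVC/dQ = -16 + 2Q = 0 gives Q = 8. min AVC = 88 - 16·8 + 8^2 = 24.
The firm shuts down for any P below ¥24.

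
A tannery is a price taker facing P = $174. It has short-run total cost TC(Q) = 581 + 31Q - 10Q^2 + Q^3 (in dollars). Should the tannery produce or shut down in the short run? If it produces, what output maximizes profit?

Produce at Q = 11

Variable cost is VC = 31Q - 10Q^2 + Q^3, so AVC = VC/Q = 31 - 10Q + Q^2 and MC = dTC/dQ = 31 - 20Q + 3Q^2.
AVC is minimized where dAVC/dQ = -10 + 2Q = 0, at Q = 5; min AVC = 31 - 10·5 + 5^2 = $6.
P = $174 exceeds min AVC = $6, so the firm stays open.
Solving P = MC: -143 - 20Q + 3Q^2 = 0 ⇒ Q = -13/3 or 11. On the upward-sloping branch, Q* = 11.
Check: AVC at Q = 11 is $42 ≤ P, so revenue covers variable cost.
Profit = P·Q − TC = 174·11 − 1043 = $871.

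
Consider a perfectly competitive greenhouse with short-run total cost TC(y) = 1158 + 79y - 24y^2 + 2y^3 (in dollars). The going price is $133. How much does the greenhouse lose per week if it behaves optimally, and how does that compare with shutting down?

Profit = -$186 at y = 9

AVC = 79 - 24y + 2y^2 has its minimum $7 at y = 6; price $133 clears that bar, so the firm operates.
MC = 79 - 48y + 6y^2. Setting P = MC and taking the root on the rising branch gives y* = 9.
TR = 133·9 = 1197. TC = 1158 + 225 = 1383. Profit = 1197 − 1383 = -$186.
Shutting down would mean losing the fixed cost of $1158, so operating at a loss of $186 is better by $972.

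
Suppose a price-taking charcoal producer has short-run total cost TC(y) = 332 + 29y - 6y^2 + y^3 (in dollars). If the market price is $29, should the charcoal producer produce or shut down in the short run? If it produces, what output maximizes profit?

Strip out fixed cost: VC = 29y - 6y^2 + y^3. Then AVC = 29 - 6y + y^2 and MC = 29 - 12y + 3y^2.
AVC is minimized where dAVC/dy = -6 + 2y = 0, at y = 3; min AVC = 29 - 6·3 + 3^2 = $20.
Because $29 ≥ $20, revenue can cover variable cost; the firm operates.
P = MC gives -12y + 3y^2 = 0, with roots 0 and 4. Take the larger (rising MC): y* = 4.
Check: AVC at y = 4 is $21 ≤ P, so revenue covers variable cost.
Profit = P·y − TC = 29·4 − 416 = -$300, a loss, but smaller than the $332 fixed cost the firm would lose by shutting down.

Produce at y = 4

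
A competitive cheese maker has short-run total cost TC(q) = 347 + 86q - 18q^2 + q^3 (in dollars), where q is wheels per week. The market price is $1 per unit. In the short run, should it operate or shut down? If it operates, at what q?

Variable cost is VC = 86q - 18q^2 + q^3, so AVC = VC/q = 86 - 18q + q^2 and MC = dTC/dq = 86 - 36q + 3q^2.
AVC hits its minimum where MC = AVC, at q = 9, giving min AVC = 86 - 18·9 + 9^2 = $5.
P = $1 lies below min AVC = $5; no output level covers variable cost.
Shutting down limits the loss to fixed cost, $347.

Shut down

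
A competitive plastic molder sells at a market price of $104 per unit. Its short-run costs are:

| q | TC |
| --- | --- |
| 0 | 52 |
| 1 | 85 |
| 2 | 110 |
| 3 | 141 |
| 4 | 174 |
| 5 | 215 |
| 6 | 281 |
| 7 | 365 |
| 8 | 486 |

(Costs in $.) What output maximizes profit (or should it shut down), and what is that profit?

q = 7; profit = $363

Profit at each row (π = 104q − TC): q=0: -52; q=1: 19; q=2: 98; q=3: 171; q=4: 242; q=5: 305; q=6: 343; q=7: 363; q=8: 346.
Profit is maximized at q = 7. AVC there is 313/7 = $44.71 ≤ P, so producing beats shutting down (which would give -$52).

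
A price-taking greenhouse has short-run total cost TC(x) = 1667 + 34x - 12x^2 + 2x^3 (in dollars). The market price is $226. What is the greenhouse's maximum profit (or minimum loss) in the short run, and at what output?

Profit = -$387 at x = 8

AVC = 34 - 12x + 2x^2; min AVC = $16 at x = 3. Since P = $226 ≥ min AVC, the firm produces.
MC = 34 - 24x + 6x^2. Setting P = MC and taking the root on the rising branch gives x* = 8.
TR = 226·8 = 1808. TC = 1667 + 528 = 2195. Profit = 1808 − 2195 = -$387.
By producing, the firm covers all variable cost plus $1280 of fixed cost; shutting down would lose the full $1667.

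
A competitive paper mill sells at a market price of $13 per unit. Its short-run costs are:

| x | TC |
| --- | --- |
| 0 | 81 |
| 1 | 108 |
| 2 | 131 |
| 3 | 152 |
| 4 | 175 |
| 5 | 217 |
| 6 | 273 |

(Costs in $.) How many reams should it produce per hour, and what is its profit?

x = 0 (shut down); profit = -$81

Profit at each row (π = 13x − TC): x=0: -81; x=1: -95; x=2: -105; x=3: -113; x=4: -123; x=5: -152; x=6: -195.
Profit is highest at x = 0. Equivalently, the lowest AVC in the table is 94/4 ≈ $23.50 at x = 4, and P = $13 falls below it — price never covers variable cost, so the firm shuts down and loses only its fixed cost.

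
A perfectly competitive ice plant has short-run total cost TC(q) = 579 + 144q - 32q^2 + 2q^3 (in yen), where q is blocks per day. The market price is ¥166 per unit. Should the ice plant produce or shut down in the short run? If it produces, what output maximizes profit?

Produce at q = 11

From TC, MC = TC'(q) = 144 - 64q + 6q^2 and AVC = VC/q = 144 - 32q + 2q^2.
AVC hits its minimum where MC = AVC, at q = 8, giving min AVC = 144 - 32·8 + 2·8^2 = ¥16.
Since P = ¥166 ≥ min AVC = ¥16, price covers variable cost and the firm should produce.
P = MC gives -22 - 64q + 6q^2 = 0, with roots -1/3 and 11. Take the larger (rising MC): q* = 11.
Check: AVC at q = 11 is ¥34 ≤ P, so revenue covers variable cost.
Profit = P·q − TC = 166·11 − 953 = ¥873.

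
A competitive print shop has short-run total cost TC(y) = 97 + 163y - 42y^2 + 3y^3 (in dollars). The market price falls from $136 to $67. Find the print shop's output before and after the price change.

Output falls from 9 to 8

MC = 163 - 84y + 9y^2; the shutdown threshold is min AVC = $16 (at y = 7).
At P = $136 ≥ min AVC, set P = MC on the rising branch: y = 9.
At P = $67 ≥ min AVC, set P = MC: y = 8. The firm stays open but cuts output.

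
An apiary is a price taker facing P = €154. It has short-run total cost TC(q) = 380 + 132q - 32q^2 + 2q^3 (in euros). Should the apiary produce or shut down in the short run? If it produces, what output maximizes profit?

Variable cost is VC = 132q - 32q^2 + 2q^3, so AVC = VC/q = 132 - 32q + 2q^2 and MC = dTC/dq = 132 - 64q + 6q^2.
AVC is minimized where dAVC/dq = -32 + 4q = 0, at q = 8; min AVC = 132 - 32·8 + 2·8^2 = €4.
Since P = €154 ≥ min AVC = €4, price covers variable cost and the firm should produce.
Set P = MC: 154 = 132 - 64q + 6q^2 → -22 - 64q + 6q^2 = 0. The roots are q = -1/3 and q = 11; the profit-maximizing output is on the rising part of MC, so q* = 11.
Check: AVC at q = 11 is €22 ≤ P, so revenue covers variable cost.
Profit = P·q − TC = 154·11 − 622 = €1072.

Produce at q = 11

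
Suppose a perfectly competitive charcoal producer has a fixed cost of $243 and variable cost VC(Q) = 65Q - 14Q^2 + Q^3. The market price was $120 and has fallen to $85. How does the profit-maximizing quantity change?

Output falls from 11 to 10

AVC = 65 - 14Q + Q^2, minimized at Q = 7 where min AVC = $16. MC = 65 - 28Q + 3Q^2.
With P = $120 above the shutdown price, P = MC gives Q = 11.
At P = $85 ≥ min AVC, set P = MC: Q = 10. The firm stays open but cuts output.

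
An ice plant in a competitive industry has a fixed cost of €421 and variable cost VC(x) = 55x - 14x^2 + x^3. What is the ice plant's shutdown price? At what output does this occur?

€6 per unit, at x = 7

The shutdown price is the minimum of AVC. VC = 55x - 14x^2 + x^3, so AVC = 55 - 14x + x^2.
dAVC/dx = -14 + 2x = 0 gives x = 7. min AVC = 55 - 14·7 + 7^2 = 6.
The firm shuts down for any P below €6.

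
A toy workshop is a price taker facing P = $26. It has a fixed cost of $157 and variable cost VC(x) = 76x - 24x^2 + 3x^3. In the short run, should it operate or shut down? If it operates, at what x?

Variable cost is VC = 76x - 24x^2 + 3x^3, so AVC = VC/x = 76 - 24x + 3x^2 and MC = dTC/dx = 76 - 48x + 9x^2.
AVC hits its minimum where MC = AVC, at x = 4, giving min AVC = 76 - 24·4 + 3·4^2 = $28.
P = $26 lies below min AVC = $28; no output level covers variable cost.
The firm minimizes its loss by shutting down and losing only its fixed cost of $157.

Shut down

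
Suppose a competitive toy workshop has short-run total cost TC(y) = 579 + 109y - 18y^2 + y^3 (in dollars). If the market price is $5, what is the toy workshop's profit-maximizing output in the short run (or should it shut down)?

Variable cost is VC = 109y - 18y^2 + y^3, so AVC = VC/y = 109 - 18y + y^2 and MC = dTC/dy = 109 - 36y + 3y^2.
AVC is minimized where dAVC/dy = -18 + 2y = 0, at y = 9; min AVC = 109 - 18·9 + 9^2 = $28.
With P < min AVC ($5 < $28), every unit sold adds to the loss.
Shutting down limits the loss to fixed cost, $579.

Shut down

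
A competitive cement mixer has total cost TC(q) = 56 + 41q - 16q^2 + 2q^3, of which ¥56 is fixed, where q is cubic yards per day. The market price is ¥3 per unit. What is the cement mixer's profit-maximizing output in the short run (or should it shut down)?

Variable cost is VC = 41q - 16q^2 + 2q^3, so AVC = VC/q = 41 - 16q + 2q^2 and MC = dTC/dq = 41 - 32q + 6q^2.
The AVC parabola has its vertex at q = 16/4 = 4, where AVC = 41 - 16·4 + 2·4^2 = ¥9.
Since P = ¥3 < min AVC = ¥9, price fails to cover variable cost at any output.
The firm minimizes its loss by shutting down and losing only its fixed cost of ¥56.

Shut down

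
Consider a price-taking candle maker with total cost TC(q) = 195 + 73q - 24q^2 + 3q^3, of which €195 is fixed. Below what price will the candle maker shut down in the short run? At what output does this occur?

The shutdown price is the minimum of AVC. VC = 73q - 24q^2 + 3q^3, so AVC = 73 - 24q + 3q^2.
dAVC/dq = -24 + 6q = 0 gives q = 4. min AVC = 73 - 24·4 + 3·4^2 = 25.
So the shutdown price is €25.

€25 per unit, at q = 4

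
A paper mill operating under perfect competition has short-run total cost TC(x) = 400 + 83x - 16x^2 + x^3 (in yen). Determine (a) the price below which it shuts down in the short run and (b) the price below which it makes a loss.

Shutdown price = ¥19; break-even price = ¥63

AVC = 83 - 16x + x^2; minimized at x = 8, giving min AVC = ¥19. That is the shutdown price.
ATC = 400/x + 83 - 16x + x^2. Setting dATC/dx = −400/x^2 − 16 + 2x = 0 gives x = 10 (since 2·10^3 − 16·10^2 = 400).
min ATC = 400/10 + 83 − 16·10 + 10^2 = ¥63. That is the break-even price.
For ¥19 ≤ P < ¥63 the firm produces at a loss; below ¥19 it shuts down.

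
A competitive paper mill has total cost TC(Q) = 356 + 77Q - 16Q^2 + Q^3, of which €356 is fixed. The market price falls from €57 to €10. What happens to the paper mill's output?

MC = 77 - 32Q + 3Q^2; the shutdown threshold is min AVC = €13 (at Q = 8).
At P = €57 ≥ min AVC, set P = MC on the rising branch: Q = 10.
At P = €10 < min AVC = €13, price no longer covers variable cost at any output, so the firm shuts down: Q = 0.

Output falls from 10 to 0 (the firm shuts down)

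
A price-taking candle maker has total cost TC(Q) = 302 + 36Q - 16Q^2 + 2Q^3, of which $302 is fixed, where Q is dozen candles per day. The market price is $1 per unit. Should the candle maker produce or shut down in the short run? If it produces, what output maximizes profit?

Shut down

Strip out fixed cost: VC = 36Q - 16Q^2 + 2Q^3. Then AVC = 36 - 16Q + 2Q^2 and MC = 36 - 32Q + 6Q^2.
AVC hits its minimum where MC = AVC, at Q = 4, giving min AVC = 36 - 16·4 + 2·4^2 = $4.
P = $1 lies below min AVC = $4; no output level covers variable cost.
Shutting down limits the loss to fixed cost, $302.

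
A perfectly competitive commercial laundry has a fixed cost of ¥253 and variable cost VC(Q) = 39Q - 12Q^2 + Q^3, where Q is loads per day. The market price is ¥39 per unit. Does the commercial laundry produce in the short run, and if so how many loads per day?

From TC, MC = TC'(Q) = 39 - 24Q + 3Q^2 and AVC = VC/Q = 39 - 12Q + Q^2.
AVC is minimized where dAVC/dQ = -12 + 2Q = 0, at Q = 6; min AVC = 39 - 12·6 + 6^2 = ¥3.
Because ¥39 ≥ ¥3, revenue can cover variable cost; the firm operates.
Set P = MC: 39 = 39 - 24Q + 3Q^2 → -24Q + 3Q^2 = 0. The roots are Q = 0 and Q = 8; the profit-maximizing output is on the rising part of MC, so Q* = 8.
Check: AVC at Q = 8 is ¥7 ≤ P, so revenue covers variable cost.
Profit = P·Q − TC = 39·8 − 309 = ¥3.

Produce at Q = 8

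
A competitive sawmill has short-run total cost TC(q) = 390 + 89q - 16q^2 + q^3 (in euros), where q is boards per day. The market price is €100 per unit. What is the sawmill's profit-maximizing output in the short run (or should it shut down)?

Strip out fixed cost: VC = 89q - 16q^2 + q^3. Then AVC = 89 - 16q + q^2 and MC = 89 - 32q + 3q^2.
AVC is minimized where dAVC/dq = -16 + 2q = 0, at q = 8; min AVC = 89 - 16·8 + 8^2 = €25.
Because €100 ≥ €25, revenue can cover variable cost; the firm operates.
Solving P = MC: -11 - 32q + 3q^2 = 0 ⇒ q = -1/3 or 11. On the upward-sloping branch, q* = 11.
Check: AVC at q = 11 is €34 ≤ P, so revenue covers variable cost.
Profit = P·q − TC = 100·11 − 764 = €336.

Produce at q = 11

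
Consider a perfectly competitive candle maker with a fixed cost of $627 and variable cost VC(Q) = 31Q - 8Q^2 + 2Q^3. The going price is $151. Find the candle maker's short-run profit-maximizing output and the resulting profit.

Profit = -$51 at Q = 6

AVC = 31 - 8Q + 2Q^2; min AVC = $23 at Q = 2. Since P = $151 ≥ min AVC, the firm produces.
With MC = 31 - 16Q + 6Q^2, P = MC on the upward-sloping part at Q* = 6.
TR = 151·6 = 906. TC = 627 + 330 = 957. Profit = 906 − 957 = -$51.
That loss of $51 beats the $627 the firm would lose by shutting down; producing recovers $576 of fixed cost.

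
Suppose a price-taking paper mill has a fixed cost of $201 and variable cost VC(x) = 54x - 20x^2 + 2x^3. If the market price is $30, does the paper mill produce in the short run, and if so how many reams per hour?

Produce at x = 6

Variable cost is VC = 54x - 20x^2 + 2x^3, so AVC = VC/x = 54 - 20x + 2x^2 and MC = dTC/dx = 54 - 40x + 6x^2.
The AVC parabola has its vertex at x = 20/4 = 5, where AVC = 54 - 20·5 + 2·5^2 = $4.
Because $30 ≥ $4, revenue can cover variable cost; the firm operates.
Set P = MC: 30 = 54 - 40x + 6x^2 → 24 - 40x + 6x^2 = 0. The roots are x = 2/3 and x = 6; the profit-maximizing output is on the rising part of MC, so x* = 6.
Check: AVC at x = 6 is $6 ≤ P, so revenue covers variable cost.
Profit = P·x − TC = 30·6 − 237 = -$57, a loss, but smaller than the $201 fixed cost the firm would lose by shutting down.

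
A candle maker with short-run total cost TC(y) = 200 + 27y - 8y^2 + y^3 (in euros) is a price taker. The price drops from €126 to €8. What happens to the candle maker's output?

AVC = 27 - 8y + y^2, minimized at y = 4 where min AVC = €11. MC = 27 - 16y + 3y^2.
At P = €126 ≥ min AVC, set P = MC on the rising branch: y = 9.
At P = €8 < min AVC = €11, price no longer covers variable cost at any output, so the firm shuts down: y = 0.

Output falls from 9 to 0 (the firm shuts down)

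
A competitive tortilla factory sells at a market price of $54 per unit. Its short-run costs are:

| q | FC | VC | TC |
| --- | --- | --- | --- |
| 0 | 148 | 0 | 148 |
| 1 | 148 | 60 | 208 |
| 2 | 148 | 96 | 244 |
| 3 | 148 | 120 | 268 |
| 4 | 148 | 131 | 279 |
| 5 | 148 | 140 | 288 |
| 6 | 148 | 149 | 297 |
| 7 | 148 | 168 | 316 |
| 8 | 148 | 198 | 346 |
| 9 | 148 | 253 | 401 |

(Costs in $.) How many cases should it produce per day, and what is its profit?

Compute π = P·q − TC at each output: q=0: -148; q=1: -154; q=2: -136; q=3: -106; q=4: -63; q=5: -18; q=6: 27; q=7: 62; q=8: 86; q=9: 85.
Profit is maximized at q = 8. AVC there is 198/8 = $24.75 ≤ P, so producing beats shutting down (which would give -$148).

q = 8; profit = $86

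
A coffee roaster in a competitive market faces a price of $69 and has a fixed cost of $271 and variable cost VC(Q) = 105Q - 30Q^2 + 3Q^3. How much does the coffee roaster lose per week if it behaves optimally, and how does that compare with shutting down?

Profit = -$55 at Q = 6

AVC = 105 - 30Q + 3Q^2; min AVC = $30 at Q = 5. Since P = $69 ≥ min AVC, the firm produces.
With MC = 105 - 60Q + 9Q^2, P = MC on the upward-sloping part at Q* = 6.
TR = 69·6 = 414. TC = 271 + 198 = 469. Profit = 414 − 469 = -$55.
That loss of $55 beats the $271 the firm would lose by shutting down; producing recovers $216 of fixed cost.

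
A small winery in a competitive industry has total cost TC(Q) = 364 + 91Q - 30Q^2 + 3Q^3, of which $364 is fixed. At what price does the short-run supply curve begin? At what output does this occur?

Short-run supply begins at min AVC. From VC = 91Q - 30Q^2 + 3Q^3, AVC = 91 - 30Q + 3Q^2.
dAVC/dQ = -30 + 6Q = 0 gives Q = 5. min AVC = 91 - 30·5 + 3·5^2 = 16.
So the shutdown price is $16.

$16 per unit, at Q = 5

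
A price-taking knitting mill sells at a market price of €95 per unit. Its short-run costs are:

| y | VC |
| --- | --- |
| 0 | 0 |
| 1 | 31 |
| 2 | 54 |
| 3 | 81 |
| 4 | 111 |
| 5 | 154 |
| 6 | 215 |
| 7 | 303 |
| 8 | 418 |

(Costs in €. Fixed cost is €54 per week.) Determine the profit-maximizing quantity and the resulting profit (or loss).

y = 7; profit = €308

Profit at each row (π = 95y − TC): y=0: -54; y=1: 10; y=2: 82; y=3: 150; y=4: 215; y=5: 267; y=6: 301; y=7: 308; y=8: 288.
Profit is maximized at y = 7. AVC there is 303/7 = €43.29 ≤ P, so producing beats shutting down (which would give -€54).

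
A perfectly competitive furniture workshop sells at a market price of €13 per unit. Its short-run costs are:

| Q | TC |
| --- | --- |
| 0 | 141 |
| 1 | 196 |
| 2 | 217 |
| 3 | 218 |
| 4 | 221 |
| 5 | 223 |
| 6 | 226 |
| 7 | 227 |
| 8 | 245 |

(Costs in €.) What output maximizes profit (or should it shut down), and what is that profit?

Profit at each row (π = 13Q − TC): Q=0: -141; Q=1: -183; Q=2: -191; Q=3: -179; Q=4: -169; Q=5: -158; Q=6: -148; Q=7: -136; Q=8: -141.
Profit is maximized at Q = 7. AVC there is 86/7 = €12.29 ≤ P, so producing beats shutting down (which would give -€141).

Q = 7; profit = -€136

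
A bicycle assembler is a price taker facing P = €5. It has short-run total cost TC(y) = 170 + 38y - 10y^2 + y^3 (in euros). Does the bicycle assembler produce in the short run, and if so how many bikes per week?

Shut down

From TC, MC = TC'(y) = 38 - 20y + 3y^2 and AVC = VC/y = 38 - 10y + y^2.
AVC hits its minimum where MC = AVC, at y = 5, giving min AVC = 38 - 10·5 + 5^2 = €13.
Since P = €5 < min AVC = €13, price fails to cover variable cost at any output.
Shutting down limits the loss to fixed cost, €170.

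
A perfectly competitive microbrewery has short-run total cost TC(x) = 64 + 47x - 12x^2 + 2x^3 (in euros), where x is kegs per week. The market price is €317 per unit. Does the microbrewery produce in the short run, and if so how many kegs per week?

From TC, MC = TC'(x) = 47 - 24x + 6x^2 and AVC = VC/x = 47 - 12x + 2x^2.
The AVC parabola has its vertex at x = 12/4 = 3, where AVC = 47 - 12·3 + 2·3^2 = €29.
Since P = €317 ≥ min AVC = €29, price covers variable cost and the firm should produce.
Set P = MC: 317 = 47 - 24x + 6x^2 → -270 - 24x + 6x^2 = 0. The roots are x = -5 and x = 9; the profit-maximizing output is on the rising part of MC, so x* = 9.
Check: AVC at x = 9 is €101 ≤ P, so revenue covers variable cost.
Profit = P·x − TC = 317·9 − 973 = €1880.

Produce at x = 9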